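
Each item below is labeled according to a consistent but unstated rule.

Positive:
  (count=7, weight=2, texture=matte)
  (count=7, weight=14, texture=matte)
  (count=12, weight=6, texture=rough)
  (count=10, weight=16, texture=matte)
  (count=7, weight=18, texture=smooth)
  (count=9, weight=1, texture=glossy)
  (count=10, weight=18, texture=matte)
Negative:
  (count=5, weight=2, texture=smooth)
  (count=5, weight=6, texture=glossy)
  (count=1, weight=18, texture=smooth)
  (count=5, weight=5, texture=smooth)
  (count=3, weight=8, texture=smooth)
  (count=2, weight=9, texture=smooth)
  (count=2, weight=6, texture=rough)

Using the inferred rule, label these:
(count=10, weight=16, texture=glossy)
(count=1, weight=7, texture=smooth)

The distinguishing property — count ≥ 7 — holds for all the 'Positive' cases and none of the 'Negative' cases.
(count=10, weight=16, texture=glossy) — count = 10, hence Positive.
(count=1, weight=7, texture=smooth) — count = 1, hence Negative.

Positive, Negative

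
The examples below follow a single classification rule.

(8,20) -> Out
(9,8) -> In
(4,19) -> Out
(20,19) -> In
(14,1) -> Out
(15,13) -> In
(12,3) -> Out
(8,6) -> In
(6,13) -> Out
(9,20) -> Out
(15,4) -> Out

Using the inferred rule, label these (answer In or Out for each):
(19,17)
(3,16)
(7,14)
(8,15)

Rule: |first − second| ≤ 2. This holds for each 'In' example and fails for each 'Out' one.
(19,17) — |19−17| = 2, hence In.
(3,16) — |3−16| = 13, hence Out.
(7,14) — |7−14| = 7, hence Out.
(8,15) — |8−15| = 7, hence Out.

In, Out, Out, Out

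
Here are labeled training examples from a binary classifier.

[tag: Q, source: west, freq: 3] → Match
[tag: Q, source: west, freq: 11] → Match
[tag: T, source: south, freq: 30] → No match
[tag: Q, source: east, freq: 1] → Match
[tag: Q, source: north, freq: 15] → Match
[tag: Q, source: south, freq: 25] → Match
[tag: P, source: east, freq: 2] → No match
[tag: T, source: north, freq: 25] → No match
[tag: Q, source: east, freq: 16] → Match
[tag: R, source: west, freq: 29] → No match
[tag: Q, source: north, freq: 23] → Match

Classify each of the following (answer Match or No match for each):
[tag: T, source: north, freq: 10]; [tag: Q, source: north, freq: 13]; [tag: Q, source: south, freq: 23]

A rule that fits every label: tag is Q — true of each 'Match' example, false of each 'No match' one.
[tag: T, source: north, freq: 10]: No match (tag is T). [tag: Q, source: north, freq: 13]: Match (tag is Q). [tag: Q, source: south, freq: 23]: Match (tag is Q).

No match, Match, Match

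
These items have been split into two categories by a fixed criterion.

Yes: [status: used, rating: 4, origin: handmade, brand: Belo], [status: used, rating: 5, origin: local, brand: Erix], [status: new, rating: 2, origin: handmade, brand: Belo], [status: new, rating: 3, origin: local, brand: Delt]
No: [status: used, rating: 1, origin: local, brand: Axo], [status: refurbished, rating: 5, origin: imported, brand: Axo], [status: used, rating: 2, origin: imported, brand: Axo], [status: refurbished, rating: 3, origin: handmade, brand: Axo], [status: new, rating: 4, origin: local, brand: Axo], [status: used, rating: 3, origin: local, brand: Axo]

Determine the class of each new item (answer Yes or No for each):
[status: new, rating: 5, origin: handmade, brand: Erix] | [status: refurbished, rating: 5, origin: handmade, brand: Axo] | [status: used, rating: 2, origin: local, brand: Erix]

Yes, No, Yes

'Yes' ⟺ brand is not Axo.
[status: new, rating: 5, origin: handmade, brand: Erix]: brand is Erix — meets the rule, so Yes. [status: refurbished, rating: 5, origin: handmade, brand: Axo]: brand is Axo — doesn't qualify, so No. [status: used, rating: 2, origin: local, brand: Erix]: brand is Erix — meets the rule, so Yes.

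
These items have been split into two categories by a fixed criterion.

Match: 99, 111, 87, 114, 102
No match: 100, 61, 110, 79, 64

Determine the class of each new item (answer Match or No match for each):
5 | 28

No match, No match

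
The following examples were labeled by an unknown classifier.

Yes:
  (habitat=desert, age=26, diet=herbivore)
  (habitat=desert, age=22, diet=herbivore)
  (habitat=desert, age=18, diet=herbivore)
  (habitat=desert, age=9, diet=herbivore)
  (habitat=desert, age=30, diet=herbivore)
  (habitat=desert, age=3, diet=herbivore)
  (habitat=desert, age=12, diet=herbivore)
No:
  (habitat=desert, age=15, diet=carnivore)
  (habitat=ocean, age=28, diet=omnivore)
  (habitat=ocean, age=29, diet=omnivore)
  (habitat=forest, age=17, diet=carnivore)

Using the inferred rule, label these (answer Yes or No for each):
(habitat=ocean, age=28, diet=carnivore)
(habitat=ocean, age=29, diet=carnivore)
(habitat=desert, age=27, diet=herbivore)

No, No, Yes

The simplest hypothesis consistent with all the labels is: diet is herbivore.
(habitat=ocean, age=28, diet=carnivore): diet is carnivore, doesn't qualify → No.
(habitat=ocean, age=29, diet=carnivore): diet is carnivore, doesn't qualify → No.
(habitat=desert, age=27, diet=herbivore): diet is herbivore, matches → Yes.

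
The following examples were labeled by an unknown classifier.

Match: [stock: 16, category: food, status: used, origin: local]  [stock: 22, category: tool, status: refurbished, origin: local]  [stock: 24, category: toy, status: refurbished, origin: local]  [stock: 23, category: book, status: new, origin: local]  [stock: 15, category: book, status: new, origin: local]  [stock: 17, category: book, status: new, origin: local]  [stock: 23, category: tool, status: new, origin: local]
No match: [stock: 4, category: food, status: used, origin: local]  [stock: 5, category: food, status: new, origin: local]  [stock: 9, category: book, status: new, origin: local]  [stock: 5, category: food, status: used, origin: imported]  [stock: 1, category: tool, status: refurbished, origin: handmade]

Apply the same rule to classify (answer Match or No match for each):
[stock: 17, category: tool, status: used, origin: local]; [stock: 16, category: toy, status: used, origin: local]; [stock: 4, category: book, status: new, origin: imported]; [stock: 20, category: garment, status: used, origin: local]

Match, Match, No match, Match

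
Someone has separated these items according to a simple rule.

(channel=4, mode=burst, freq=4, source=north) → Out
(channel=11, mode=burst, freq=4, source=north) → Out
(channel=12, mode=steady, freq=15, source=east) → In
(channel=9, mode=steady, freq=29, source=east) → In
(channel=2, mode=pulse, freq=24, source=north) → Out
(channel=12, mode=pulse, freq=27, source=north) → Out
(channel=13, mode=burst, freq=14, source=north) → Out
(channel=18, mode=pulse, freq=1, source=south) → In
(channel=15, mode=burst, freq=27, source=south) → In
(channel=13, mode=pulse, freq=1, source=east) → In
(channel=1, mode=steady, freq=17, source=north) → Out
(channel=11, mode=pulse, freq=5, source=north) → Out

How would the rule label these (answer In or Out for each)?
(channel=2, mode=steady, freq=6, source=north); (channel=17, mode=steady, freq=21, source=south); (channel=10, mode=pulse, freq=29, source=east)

Out, In, In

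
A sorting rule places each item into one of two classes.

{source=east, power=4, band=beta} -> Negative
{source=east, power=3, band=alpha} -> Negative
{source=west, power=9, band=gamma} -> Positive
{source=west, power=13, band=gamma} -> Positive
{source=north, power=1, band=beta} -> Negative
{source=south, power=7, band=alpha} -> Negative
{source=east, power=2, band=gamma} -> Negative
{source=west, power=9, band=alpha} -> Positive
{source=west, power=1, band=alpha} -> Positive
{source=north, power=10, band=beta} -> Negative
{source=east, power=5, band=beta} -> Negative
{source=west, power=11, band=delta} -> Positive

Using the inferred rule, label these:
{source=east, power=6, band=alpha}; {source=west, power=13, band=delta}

Negative, Positive

The classifier is using: source is west.
{source=east, power=6, band=alpha}: source is east — does not fit, so Negative.
{source=west, power=13, band=delta}: source is west — passes, so Positive.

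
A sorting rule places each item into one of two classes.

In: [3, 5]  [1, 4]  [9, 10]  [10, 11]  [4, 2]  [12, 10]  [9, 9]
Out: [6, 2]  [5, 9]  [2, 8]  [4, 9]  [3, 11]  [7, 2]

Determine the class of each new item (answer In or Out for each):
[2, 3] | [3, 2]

In, In

The classifier is using: |first − second| ≤ 3.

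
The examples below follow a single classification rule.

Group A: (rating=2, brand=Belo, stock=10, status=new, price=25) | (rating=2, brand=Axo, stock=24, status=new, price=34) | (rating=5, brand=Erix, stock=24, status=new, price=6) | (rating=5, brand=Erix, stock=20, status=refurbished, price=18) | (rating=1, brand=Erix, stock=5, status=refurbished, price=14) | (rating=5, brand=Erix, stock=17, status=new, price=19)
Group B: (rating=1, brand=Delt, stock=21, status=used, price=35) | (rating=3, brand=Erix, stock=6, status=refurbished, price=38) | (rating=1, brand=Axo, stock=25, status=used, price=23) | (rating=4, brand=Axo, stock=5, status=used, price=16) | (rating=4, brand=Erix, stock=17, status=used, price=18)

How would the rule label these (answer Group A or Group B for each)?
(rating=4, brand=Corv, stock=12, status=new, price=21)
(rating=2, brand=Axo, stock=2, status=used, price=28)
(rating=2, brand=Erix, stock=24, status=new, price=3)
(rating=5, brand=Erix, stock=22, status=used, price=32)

The simplest hypothesis consistent with all the labels is: status is not used AND price ≤ 34.
Group A: (rating=4, brand=Corv, stock=12, status=new, price=21), since status is new, price = 21. Group B: (rating=2, brand=Axo, stock=2, status=used, price=28), since status is used, price = 28. Group A: (rating=2, brand=Erix, stock=24, status=new, price=3), since status is new, price = 3. Group B: (rating=5, brand=Erix, stock=22, status=used, price=32), since status is used, price = 32.

Group A, Group B, Group A, Group B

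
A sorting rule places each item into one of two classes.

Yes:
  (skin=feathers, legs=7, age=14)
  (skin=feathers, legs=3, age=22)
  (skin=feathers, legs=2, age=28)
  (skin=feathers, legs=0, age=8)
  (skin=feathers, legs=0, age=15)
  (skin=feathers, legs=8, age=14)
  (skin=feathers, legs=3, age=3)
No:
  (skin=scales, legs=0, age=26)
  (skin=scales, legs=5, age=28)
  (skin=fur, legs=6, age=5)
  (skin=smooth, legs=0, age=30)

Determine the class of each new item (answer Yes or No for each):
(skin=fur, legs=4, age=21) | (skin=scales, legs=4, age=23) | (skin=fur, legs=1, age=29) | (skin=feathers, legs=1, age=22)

No, No, No, Yes

The pattern is that an item is 'Yes' exactly when: skin is feathers.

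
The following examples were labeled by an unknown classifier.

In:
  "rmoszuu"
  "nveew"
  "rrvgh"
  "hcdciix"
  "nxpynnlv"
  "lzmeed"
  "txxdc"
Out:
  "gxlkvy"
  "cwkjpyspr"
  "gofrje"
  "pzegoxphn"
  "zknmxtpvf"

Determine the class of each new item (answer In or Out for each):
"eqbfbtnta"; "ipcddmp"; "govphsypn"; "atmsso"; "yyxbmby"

Out, In, Out, In, In

Rule: has a double letter. This holds for each 'In' example and fails for each 'Out' one.
"eqbfbtnta": no doubled letter, does not satisfy this → Out.
"ipcddmp": 'dd' doubled, meets the rule → In.
"govphsypn": no doubled letter, does not satisfy this → Out.
"atmsso": 'ss' doubled, meets the rule → In.
"yyxbmby": 'yy' doubled, meets the rule → In.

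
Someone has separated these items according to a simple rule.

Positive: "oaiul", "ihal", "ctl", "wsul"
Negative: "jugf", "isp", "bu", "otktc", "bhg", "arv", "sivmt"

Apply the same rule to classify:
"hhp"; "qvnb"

Every 'Positive' example satisfies: contains 'l'. None of the 'Negative' examples do.
"hhp" — no 'l', hence Negative.
"qvnb" — no 'l', hence Negative.

Negative, Negative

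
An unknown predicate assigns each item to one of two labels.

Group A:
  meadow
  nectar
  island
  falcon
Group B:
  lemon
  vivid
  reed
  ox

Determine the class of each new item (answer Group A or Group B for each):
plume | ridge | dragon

Every 'Group A' example satisfies: contains 'a'. None of the 'Group B' examples do.
plume: Group B (no 'a'). ridge: Group B (no 'a'). dragon: Group A (has 'a').

Group B, Group B, Group A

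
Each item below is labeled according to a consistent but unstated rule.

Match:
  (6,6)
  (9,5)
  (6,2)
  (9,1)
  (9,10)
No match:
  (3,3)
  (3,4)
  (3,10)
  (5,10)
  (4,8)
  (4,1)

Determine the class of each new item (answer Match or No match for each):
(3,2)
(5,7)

No match, No match

The simplest hypothesis consistent with all the labels is: first ≥ 6.
(3,2) → first 3 → No match.
(5,7) → first 5 → No match.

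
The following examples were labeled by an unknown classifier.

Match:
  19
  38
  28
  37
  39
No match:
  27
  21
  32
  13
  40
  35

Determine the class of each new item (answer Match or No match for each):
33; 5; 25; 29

No match, No match, No match, Match

All 'Match' examples share one property — digit sum ≥ 10 — and every 'No match' example lacks it.
33 → digit sum 3+3 = 6 → No match.
5 → digit sum 5 → No match.
25 → digit sum 2+5 = 7 → No match.
29 → digit sum 2+9 = 11 → Match.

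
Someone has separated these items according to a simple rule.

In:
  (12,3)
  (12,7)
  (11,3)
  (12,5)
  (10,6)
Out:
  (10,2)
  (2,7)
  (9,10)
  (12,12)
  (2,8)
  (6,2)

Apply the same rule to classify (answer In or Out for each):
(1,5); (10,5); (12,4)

Out, In, In

One predicate separates the groups cleanly: first > second AND sum ≥ 14.
(1,5): 1 < 5, 1+5 = 6, lacks this property → Out.
(10,5): 10 > 5, 10+5 = 15, satisfies this → In.
(12,4): 12 > 4, 12+4 = 16, satisfies this → In.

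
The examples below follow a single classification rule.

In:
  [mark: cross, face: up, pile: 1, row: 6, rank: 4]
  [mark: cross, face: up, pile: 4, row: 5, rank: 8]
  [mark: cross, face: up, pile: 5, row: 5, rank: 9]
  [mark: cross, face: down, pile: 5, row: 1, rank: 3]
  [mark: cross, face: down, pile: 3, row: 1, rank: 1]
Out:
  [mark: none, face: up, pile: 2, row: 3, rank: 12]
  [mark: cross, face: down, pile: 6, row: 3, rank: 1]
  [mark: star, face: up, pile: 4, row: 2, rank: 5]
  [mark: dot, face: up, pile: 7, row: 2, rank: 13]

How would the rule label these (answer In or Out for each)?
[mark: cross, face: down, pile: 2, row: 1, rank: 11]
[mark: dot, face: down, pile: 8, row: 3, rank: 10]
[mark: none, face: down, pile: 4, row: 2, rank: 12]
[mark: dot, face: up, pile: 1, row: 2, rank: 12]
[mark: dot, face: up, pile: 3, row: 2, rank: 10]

The pattern is that an item is 'In' exactly when: mark is cross AND pile ≤ 5.
[mark: cross, face: down, pile: 2, row: 1, rank: 11] — mark is cross, pile = 2, hence In.
[mark: dot, face: down, pile: 8, row: 3, rank: 10] — mark is dot, pile = 8, hence Out.
[mark: none, face: down, pile: 4, row: 2, rank: 12] — mark is none, pile = 4, hence Out.
[mark: dot, face: up, pile: 1, row: 2, rank: 12] — mark is dot, pile = 1, hence Out.
[mark: dot, face: up, pile: 3, row: 2, rank: 10] — mark is dot, pile = 3, hence Out.

In, Out, Out, Out, Out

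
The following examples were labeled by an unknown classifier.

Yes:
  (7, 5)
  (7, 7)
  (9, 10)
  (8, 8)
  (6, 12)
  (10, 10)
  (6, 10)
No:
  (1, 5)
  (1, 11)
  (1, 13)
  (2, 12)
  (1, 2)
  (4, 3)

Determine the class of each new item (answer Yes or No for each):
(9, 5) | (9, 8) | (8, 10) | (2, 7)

All 'Yes' examples share one property — first ≥ 5 — and every 'No' example lacks it.
(9, 5): Yes (first 9). (9, 8): Yes (first 9). (8, 10): Yes (first 8). (2, 7): No (first 2).

Yes, Yes, Yes, No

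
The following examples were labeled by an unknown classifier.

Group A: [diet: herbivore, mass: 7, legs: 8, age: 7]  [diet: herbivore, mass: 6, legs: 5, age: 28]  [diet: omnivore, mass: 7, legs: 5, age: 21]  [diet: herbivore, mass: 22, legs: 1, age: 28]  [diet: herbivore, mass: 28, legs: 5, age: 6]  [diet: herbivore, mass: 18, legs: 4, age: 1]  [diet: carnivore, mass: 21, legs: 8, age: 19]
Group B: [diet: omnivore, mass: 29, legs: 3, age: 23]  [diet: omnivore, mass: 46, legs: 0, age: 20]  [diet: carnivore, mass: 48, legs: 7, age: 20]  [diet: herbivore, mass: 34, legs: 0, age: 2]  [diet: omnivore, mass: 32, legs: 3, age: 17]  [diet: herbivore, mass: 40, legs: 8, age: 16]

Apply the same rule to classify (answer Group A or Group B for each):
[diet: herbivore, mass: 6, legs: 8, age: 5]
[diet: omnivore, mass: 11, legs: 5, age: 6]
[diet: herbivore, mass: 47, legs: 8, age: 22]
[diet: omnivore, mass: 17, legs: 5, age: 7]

Group A, Group A, Group B, Group A

'Group A' ⟺ mass ≤ 28.
[diet: herbivore, mass: 6, legs: 8, age: 5] → mass = 6 → Group A. [diet: omnivore, mass: 11, legs: 5, age: 6] → mass = 11 → Group A. [diet: herbivore, mass: 47, legs: 8, age: 22] → mass = 47 → Group B. [diet: omnivore, mass: 17, legs: 5, age: 7] → mass = 17 → Group A.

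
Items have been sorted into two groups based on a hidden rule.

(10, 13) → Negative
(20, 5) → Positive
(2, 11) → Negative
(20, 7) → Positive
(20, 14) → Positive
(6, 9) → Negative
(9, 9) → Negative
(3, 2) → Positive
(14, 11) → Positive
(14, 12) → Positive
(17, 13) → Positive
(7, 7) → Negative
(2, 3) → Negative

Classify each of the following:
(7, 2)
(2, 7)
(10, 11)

Rule: first > second. This holds for each 'Positive' example and fails for each 'Negative' one.
(7, 2): 7 > 2, passes → Positive.
(2, 7): 2 < 7, fails this test → Negative.
(10, 11): 10 < 11, fails this test → Negative.

Positive, Negative, Negative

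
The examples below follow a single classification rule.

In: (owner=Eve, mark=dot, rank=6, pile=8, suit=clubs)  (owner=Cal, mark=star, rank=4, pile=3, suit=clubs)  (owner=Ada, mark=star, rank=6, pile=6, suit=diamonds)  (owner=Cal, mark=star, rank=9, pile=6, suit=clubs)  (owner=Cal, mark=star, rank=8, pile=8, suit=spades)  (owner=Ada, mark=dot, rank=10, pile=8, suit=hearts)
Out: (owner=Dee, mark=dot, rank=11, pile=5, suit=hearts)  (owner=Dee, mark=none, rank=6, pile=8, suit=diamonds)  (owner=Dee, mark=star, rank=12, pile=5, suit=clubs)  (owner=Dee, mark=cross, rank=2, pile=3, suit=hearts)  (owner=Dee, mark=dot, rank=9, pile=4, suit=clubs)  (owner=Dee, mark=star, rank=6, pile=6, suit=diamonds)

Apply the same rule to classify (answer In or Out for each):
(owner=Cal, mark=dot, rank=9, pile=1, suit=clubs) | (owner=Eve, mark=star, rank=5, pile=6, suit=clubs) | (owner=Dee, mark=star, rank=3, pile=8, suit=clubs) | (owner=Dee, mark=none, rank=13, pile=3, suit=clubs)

In, In, Out, Out

One predicate separates the groups cleanly: owner is not Dee.
(owner=Cal, mark=dot, rank=9, pile=1, suit=clubs) — owner is Cal, hence In. (owner=Eve, mark=star, rank=5, pile=6, suit=clubs) — owner is Eve, hence In. (owner=Dee, mark=star, rank=3, pile=8, suit=clubs) — owner is Dee, hence Out. (owner=Dee, mark=none, rank=13, pile=3, suit=clubs) — owner is Dee, hence Out.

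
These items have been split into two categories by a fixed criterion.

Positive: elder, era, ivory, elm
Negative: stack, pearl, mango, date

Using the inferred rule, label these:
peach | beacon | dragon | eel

Negative, Negative, Negative, Positive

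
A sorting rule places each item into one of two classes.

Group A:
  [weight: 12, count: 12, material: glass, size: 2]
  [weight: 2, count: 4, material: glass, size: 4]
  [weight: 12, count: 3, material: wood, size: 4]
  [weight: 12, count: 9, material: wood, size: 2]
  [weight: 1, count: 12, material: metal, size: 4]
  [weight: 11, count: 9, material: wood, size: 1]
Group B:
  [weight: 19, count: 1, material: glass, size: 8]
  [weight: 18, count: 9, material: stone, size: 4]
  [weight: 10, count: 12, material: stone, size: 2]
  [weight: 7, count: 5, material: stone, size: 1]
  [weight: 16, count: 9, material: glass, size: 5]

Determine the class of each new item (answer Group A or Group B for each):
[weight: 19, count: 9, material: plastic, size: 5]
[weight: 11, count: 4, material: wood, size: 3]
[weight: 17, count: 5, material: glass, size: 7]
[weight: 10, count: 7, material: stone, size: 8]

Rule: material is not stone AND size ≤ 4. This holds for each 'Group A' example and fails for each 'Group B' one.
[weight: 19, count: 9, material: plastic, size: 5]: material is plastic, size = 5 — fails the rule, so Group B.
[weight: 11, count: 4, material: wood, size: 3]: material is wood, size = 3 — meets the rule, so Group A.
[weight: 17, count: 5, material: glass, size: 7]: material is glass, size = 7 — fails the rule, so Group B.
[weight: 10, count: 7, material: stone, size: 8]: material is stone, size = 8 — fails the rule, so Group B.

Group B, Group A, Group B, Group B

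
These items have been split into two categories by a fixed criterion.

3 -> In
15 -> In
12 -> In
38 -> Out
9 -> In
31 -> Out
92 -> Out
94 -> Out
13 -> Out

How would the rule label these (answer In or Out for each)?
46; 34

The rule appears to be: multiple of 3.

Out, Out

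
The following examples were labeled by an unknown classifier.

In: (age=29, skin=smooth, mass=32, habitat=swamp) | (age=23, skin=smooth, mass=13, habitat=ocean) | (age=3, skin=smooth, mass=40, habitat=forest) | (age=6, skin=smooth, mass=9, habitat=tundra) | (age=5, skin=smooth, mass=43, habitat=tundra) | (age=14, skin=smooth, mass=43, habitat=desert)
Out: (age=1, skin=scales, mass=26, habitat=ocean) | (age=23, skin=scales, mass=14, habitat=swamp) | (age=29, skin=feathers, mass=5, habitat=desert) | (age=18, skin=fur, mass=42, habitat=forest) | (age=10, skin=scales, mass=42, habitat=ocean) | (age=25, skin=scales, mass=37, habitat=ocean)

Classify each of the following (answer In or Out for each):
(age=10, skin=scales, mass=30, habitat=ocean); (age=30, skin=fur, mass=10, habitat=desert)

Out, Out

The rule appears to be: skin is smooth.
(age=10, skin=scales, mass=30, habitat=ocean) — skin is scales, hence Out.
(age=30, skin=fur, mass=10, habitat=desert) — skin is fur, hence Out.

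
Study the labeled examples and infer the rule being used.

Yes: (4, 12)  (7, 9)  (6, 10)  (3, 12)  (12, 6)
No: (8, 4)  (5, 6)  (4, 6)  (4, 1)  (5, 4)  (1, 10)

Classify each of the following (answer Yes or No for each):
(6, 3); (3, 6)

No, No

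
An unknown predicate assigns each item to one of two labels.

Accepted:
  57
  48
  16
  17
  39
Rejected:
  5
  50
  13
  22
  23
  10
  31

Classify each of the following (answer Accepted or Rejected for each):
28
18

Accepted, Accepted

The rule appears to be: digit sum ≥ 6.
Accepted: 28, since digit sum 2+8 = 10. Accepted: 18, since digit sum 1+8 = 9.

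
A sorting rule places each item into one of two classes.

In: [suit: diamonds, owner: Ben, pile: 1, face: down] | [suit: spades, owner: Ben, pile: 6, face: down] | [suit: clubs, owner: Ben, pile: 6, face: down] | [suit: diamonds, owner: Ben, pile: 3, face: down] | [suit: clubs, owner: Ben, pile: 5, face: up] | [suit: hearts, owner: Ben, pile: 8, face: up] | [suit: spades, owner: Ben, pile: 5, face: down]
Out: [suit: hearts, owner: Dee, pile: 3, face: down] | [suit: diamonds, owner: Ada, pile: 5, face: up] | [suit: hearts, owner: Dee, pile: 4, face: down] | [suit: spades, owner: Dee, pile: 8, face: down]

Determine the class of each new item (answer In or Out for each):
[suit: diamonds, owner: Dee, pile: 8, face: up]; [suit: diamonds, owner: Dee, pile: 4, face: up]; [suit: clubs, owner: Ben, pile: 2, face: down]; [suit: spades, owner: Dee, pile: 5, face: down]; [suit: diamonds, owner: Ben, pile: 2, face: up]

Out, Out, In, Out, In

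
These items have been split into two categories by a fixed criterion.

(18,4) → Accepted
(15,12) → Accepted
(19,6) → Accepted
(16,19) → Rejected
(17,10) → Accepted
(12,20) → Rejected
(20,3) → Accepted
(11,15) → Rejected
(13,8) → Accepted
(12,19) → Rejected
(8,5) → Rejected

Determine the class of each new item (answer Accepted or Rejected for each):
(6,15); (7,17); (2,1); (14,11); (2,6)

Rejected, Rejected, Rejected, Accepted, Rejected

The distinguishing property — first > second AND sum ≥ 21 — holds for all the 'Accepted' cases and none of the 'Rejected' cases.
(6,15): 6 < 15, 6+15 = 21, fails this test → Rejected.
(7,17): 7 < 17, 7+17 = 24, fails this test → Rejected.
(2,1): 2 > 1, 2+1 = 3, fails this test → Rejected.
(14,11): 14 > 11, 14+11 = 25, satisfies this → Accepted.
(2,6): 2 < 6, 2+6 = 8, fails this test → Rejected.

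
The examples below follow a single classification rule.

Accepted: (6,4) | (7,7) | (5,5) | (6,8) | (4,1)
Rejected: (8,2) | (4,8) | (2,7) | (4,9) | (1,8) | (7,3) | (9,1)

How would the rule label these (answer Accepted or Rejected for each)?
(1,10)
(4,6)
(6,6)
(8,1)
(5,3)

A rule that fits every label: |first − second| ≤ 3 — true of each 'Accepted' example, false of each 'Rejected' one.

Rejected, Accepted, Accepted, Rejected, Accepted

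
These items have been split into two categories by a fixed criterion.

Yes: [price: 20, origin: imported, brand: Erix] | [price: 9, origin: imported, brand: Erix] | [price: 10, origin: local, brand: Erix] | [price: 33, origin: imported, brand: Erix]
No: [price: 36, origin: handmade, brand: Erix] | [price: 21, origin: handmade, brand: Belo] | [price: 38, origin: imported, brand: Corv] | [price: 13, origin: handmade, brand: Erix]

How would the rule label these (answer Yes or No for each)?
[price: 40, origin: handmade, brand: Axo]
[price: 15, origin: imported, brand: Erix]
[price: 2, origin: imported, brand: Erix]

No, Yes, Yes

The rule appears to be: origin is not handmade AND brand is Erix.
[price: 40, origin: handmade, brand: Axo]: origin is handmade, brand is Axo — doesn't qualify, so No.
[price: 15, origin: imported, brand: Erix]: origin is imported, brand is Erix — fits, so Yes.
[price: 2, origin: imported, brand: Erix]: origin is imported, brand is Erix — fits, so Yes.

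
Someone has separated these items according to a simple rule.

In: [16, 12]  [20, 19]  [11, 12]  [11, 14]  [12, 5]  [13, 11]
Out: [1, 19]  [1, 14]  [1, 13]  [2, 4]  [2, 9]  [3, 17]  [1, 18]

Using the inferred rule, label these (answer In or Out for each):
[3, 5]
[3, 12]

Out, Out

Every 'In' example satisfies: first ≥ 4. None of the 'Out' examples do.
[3, 5]: first 3 — does not fit, so Out. [3, 12]: first 3 — does not fit, so Out.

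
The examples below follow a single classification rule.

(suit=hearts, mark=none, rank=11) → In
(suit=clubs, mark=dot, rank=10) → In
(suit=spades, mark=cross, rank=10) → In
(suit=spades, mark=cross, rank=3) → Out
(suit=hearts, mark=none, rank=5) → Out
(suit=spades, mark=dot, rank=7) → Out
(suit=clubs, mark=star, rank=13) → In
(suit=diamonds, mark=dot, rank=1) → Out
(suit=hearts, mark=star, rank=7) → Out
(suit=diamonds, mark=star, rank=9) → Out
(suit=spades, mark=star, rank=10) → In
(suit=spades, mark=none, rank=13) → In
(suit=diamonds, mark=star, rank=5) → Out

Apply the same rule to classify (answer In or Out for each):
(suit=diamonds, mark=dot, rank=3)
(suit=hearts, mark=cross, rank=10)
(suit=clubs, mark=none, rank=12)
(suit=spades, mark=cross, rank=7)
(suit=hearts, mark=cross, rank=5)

All 'In' examples share one property — rank ≥ 10 — and every 'Out' example lacks it.

Out, In, In, Out, Out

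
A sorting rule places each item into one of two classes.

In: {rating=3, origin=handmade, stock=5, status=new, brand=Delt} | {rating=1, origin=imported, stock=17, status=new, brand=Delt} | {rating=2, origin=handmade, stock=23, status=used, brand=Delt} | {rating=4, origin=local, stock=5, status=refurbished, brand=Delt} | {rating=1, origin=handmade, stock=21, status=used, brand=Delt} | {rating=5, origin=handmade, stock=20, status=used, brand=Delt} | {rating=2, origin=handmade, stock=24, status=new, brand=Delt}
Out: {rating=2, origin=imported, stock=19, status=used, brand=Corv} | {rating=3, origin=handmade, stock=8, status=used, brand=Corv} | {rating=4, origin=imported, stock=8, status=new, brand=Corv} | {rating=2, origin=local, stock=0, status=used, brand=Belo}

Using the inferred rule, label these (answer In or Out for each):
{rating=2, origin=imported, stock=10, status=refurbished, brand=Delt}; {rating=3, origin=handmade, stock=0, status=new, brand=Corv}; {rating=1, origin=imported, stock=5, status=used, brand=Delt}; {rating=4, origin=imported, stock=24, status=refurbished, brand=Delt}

A rule that fits every label: brand is Delt — true of each 'In' example, false of each 'Out' one.
{rating=2, origin=imported, stock=10, status=refurbished, brand=Delt}: brand is Delt, matches → In. {rating=3, origin=handmade, stock=0, status=new, brand=Corv}: brand is Corv, does not pass → Out. {rating=1, origin=imported, stock=5, status=used, brand=Delt}: brand is Delt, matches → In. {rating=4, origin=imported, stock=24, status=refurbished, brand=Delt}: brand is Delt, matches → In.

In, Out, In, In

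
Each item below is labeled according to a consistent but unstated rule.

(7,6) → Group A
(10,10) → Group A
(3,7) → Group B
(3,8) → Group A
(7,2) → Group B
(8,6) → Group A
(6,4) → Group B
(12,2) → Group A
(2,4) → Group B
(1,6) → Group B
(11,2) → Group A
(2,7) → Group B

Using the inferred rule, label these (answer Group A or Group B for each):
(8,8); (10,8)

Group A, Group A

The rule appears to be: sum ≥ 11.
(8,8) — 8+8 = 16, hence Group A. (10,8) — 10+8 = 18, hence Group A.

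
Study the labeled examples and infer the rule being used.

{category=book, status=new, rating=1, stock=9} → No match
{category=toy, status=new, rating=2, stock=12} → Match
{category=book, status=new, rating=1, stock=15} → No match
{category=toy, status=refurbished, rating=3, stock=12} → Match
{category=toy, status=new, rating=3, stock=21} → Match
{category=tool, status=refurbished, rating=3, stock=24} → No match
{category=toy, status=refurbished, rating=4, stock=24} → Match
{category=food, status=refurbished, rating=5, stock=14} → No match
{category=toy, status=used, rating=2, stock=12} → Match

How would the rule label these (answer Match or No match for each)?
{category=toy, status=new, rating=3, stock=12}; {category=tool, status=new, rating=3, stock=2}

Match, No match

All 'Match' examples share one property — category is toy — and every 'No match' example lacks it.
{category=toy, status=new, rating=3, stock=12} → category is toy → Match. {category=tool, status=new, rating=3, stock=2} → category is tool → No match.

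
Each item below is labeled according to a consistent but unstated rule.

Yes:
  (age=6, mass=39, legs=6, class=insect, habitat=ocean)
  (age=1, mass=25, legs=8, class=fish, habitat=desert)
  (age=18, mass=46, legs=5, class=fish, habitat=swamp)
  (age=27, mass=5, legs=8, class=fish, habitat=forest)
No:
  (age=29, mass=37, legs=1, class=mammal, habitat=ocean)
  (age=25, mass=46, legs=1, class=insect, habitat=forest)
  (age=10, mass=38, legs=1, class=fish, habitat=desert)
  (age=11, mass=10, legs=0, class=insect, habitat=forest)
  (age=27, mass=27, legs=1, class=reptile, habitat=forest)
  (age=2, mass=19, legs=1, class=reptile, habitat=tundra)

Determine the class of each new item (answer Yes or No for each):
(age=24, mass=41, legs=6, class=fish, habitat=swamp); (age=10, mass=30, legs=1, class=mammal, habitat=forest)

Yes, No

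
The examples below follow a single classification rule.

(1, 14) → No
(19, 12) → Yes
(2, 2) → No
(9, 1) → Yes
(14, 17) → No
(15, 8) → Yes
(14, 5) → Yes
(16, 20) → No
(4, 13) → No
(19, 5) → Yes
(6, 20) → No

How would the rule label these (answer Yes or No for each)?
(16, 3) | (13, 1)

Yes, Yes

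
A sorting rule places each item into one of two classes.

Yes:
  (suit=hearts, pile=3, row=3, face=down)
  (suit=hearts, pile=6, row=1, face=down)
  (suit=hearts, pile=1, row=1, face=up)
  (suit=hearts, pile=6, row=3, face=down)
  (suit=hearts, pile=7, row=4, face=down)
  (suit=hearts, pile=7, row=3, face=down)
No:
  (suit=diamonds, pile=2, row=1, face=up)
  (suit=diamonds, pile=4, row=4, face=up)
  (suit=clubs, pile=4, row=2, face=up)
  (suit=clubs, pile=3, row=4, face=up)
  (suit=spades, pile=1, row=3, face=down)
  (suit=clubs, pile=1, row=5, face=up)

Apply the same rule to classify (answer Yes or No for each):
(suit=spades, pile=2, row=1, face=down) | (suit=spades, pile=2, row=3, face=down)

No, No

Comparing the two groups points to one rule — suit is hearts.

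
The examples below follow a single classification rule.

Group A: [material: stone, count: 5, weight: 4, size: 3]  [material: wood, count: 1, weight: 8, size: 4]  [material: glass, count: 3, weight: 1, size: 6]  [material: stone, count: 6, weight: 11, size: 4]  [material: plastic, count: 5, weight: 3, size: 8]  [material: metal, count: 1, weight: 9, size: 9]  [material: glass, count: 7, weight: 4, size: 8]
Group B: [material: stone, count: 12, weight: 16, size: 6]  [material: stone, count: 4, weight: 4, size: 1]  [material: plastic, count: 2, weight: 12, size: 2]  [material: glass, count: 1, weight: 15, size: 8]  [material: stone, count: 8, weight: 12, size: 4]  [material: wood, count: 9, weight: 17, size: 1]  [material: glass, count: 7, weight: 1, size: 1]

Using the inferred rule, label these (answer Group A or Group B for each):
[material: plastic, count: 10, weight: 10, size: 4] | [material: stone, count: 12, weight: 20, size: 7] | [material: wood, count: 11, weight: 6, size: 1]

'Group A' ⟺ weight ≤ 11 AND size ≥ 2.
[material: plastic, count: 10, weight: 10, size: 4]: weight = 10, size = 4, checks out → Group A.
[material: stone, count: 12, weight: 20, size: 7]: weight = 20, size = 7, doesn't match → Group B.
[material: wood, count: 11, weight: 6, size: 1]: weight = 6, size = 1, doesn't match → Group B.

Group A, Group B, Group B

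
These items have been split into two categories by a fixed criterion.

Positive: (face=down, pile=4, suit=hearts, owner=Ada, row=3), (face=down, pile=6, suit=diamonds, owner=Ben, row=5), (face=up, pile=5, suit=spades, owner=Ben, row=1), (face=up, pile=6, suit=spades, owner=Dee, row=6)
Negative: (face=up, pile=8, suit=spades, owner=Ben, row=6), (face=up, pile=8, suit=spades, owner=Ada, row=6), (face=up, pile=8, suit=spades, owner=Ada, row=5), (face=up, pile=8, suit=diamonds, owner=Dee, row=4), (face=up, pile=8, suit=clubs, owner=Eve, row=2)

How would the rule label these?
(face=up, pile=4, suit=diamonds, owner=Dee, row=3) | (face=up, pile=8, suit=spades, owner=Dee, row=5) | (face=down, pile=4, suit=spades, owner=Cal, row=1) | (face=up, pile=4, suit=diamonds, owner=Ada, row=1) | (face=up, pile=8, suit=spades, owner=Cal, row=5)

Positive, Negative, Positive, Positive, Negative

The common property of the 'Positive' items is: pile ≤ 6. No 'Negative' item has it.
(face=up, pile=4, suit=diamonds, owner=Dee, row=3): pile = 4, meets the rule → Positive. (face=up, pile=8, suit=spades, owner=Dee, row=5): pile = 8, doesn't match → Negative. (face=down, pile=4, suit=spades, owner=Cal, row=1): pile = 4, meets the rule → Positive. (face=up, pile=4, suit=diamonds, owner=Ada, row=1): pile = 4, meets the rule → Positive. (face=up, pile=8, suit=spades, owner=Cal, row=5): pile = 8, doesn't match → Negative.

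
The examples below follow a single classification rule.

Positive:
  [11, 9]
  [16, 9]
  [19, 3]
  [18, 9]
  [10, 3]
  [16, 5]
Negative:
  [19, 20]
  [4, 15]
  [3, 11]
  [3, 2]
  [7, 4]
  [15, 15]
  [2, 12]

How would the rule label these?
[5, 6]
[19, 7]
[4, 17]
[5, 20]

Negative, Positive, Negative, Negative

A rule that fits every label: first > second AND second is odd — true of each 'Positive' example, false of each 'Negative' one.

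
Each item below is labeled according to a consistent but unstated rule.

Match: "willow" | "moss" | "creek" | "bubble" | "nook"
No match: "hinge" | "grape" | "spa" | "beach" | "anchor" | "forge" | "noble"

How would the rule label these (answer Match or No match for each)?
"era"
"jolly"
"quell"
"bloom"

No match, Match, Match, Match

Every 'Match' example satisfies: has a double letter. None of the 'No match' examples do.
No match: "era", since no doubled letter.
Match: "jolly", since 'll' doubled.
Match: "quell", since 'll' doubled.
Match: "bloom", since 'oo' doubled.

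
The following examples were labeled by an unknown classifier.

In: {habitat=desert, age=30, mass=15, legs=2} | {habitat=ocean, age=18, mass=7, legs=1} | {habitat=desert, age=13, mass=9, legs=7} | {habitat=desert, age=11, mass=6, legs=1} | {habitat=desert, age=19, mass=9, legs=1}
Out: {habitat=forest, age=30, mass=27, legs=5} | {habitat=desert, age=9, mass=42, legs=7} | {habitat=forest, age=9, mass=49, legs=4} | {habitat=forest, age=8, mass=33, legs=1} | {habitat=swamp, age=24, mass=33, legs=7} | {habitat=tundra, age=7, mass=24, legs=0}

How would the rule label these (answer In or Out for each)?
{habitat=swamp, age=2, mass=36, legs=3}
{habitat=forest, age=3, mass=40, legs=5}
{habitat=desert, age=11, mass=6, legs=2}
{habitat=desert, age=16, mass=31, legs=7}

The simplest hypothesis consistent with all the labels is: mass ≤ 15.

Out, Out, In, Out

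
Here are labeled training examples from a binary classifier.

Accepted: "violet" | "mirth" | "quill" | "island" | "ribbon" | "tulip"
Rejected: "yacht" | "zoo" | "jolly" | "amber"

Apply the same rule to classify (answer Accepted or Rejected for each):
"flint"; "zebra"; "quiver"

Accepted, Rejected, Accepted

The distinguishing property — contains 'i' — holds for all the 'Accepted' cases and none of the 'Rejected' cases.
"flint" — has 'i', hence Accepted.
"zebra" — no 'i', hence Rejected.
"quiver" — has 'i', hence Accepted.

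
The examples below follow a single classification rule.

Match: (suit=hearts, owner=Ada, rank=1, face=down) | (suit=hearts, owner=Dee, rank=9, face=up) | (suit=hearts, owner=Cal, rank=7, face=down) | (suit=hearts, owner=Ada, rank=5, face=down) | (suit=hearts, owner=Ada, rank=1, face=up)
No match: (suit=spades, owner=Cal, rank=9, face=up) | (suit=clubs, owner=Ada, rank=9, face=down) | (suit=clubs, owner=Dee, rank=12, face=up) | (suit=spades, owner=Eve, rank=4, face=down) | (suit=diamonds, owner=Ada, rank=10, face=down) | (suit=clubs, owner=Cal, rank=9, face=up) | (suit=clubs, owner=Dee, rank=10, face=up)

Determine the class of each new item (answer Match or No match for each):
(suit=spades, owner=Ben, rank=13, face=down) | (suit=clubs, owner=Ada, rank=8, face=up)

One predicate separates the groups cleanly: suit is hearts.
(suit=spades, owner=Ben, rank=13, face=down): No match (suit is spades).
(suit=clubs, owner=Ada, rank=8, face=up): No match (suit is clubs).

No match, No match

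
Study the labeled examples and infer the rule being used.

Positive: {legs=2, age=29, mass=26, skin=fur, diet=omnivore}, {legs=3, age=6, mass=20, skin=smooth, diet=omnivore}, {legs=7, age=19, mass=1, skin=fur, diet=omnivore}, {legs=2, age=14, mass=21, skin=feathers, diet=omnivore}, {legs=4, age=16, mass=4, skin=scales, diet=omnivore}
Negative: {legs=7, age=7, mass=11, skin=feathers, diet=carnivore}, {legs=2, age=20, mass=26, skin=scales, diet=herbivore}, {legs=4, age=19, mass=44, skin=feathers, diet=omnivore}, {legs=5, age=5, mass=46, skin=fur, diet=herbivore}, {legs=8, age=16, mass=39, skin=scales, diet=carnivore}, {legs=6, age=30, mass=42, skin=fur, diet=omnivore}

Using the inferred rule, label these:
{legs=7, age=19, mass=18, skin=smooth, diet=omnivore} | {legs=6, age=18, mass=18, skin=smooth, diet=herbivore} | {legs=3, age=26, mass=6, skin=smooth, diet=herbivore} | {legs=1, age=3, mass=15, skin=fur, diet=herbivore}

Positive, Negative, Negative, Negative

The pattern is that an item is 'Positive' exactly when: diet is omnivore AND mass ≤ 26.
Positive: {legs=7, age=19, mass=18, skin=smooth, diet=omnivore}, since diet is omnivore, mass = 18. Negative: {legs=6, age=18, mass=18, skin=smooth, diet=herbivore}, since diet is herbivore, mass = 18. Negative: {legs=3, age=26, mass=6, skin=smooth, diet=herbivore}, since diet is herbivore, mass = 6. Negative: {legs=1, age=3, mass=15, skin=fur, diet=herbivore}, since diet is herbivore, mass = 15.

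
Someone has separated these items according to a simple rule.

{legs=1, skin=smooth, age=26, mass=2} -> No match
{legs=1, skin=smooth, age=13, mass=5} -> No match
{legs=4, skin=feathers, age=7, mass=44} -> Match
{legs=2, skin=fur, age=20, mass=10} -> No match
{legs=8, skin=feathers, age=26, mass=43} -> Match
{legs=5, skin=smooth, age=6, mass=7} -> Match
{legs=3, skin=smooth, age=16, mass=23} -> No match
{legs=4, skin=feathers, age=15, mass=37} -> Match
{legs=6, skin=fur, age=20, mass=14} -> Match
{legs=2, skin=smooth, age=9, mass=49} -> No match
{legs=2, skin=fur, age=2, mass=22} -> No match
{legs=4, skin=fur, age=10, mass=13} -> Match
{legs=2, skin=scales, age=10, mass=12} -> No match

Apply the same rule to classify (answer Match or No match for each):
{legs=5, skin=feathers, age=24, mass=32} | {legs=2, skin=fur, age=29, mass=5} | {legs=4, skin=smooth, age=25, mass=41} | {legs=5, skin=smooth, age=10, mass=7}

Match, No match, Match, Match

The classifier is using: legs ≥ 4.
{legs=5, skin=feathers, age=24, mass=32} — legs = 5, hence Match. {legs=2, skin=fur, age=29, mass=5} — legs = 2, hence No match. {legs=4, skin=smooth, age=25, mass=41} — legs = 4, hence Match. {legs=5, skin=smooth, age=10, mass=7} — legs = 5, hence Match.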